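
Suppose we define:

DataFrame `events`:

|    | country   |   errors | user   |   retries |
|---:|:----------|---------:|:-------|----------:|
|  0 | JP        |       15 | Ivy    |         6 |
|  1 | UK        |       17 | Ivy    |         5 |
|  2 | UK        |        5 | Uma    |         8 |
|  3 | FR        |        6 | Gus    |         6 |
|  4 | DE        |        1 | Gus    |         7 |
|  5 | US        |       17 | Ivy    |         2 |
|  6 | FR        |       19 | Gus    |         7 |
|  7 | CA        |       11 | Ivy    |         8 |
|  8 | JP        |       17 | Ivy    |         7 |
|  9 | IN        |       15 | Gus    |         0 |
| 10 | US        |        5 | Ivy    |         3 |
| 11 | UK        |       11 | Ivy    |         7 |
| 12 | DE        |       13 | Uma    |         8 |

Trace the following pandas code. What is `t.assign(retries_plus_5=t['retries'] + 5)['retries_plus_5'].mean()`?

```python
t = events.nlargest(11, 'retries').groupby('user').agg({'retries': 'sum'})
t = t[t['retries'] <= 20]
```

23.0

take 11 rows with largest retries:
   country  errors user  retries
2       UK       5  Uma        8
7       CA      11  Ivy        8
12      DE      13  Uma        8
4       DE       1  Gus        7
6       FR      19  Gus        7
8       JP      17  Ivy        7
11      UK      11  Ivy        7
0       JP      15  Ivy        6
3       FR       6  Gus        6
1       UK      17  Ivy        5
10      US       5  Ivy        3
group by user, sum of retries:
      retries
user         
Gus        20
Ivy        36
Uma        16
filter rows where retries <= 20:
      retries
user         
Gus        20
Uma        16
add column retries_plus_5 = t['retries'] + 5:
      retries  retries_plus_5
user                         
Gus        20              25
Uma        16              21
Then the mean of column 'retries_plus_5': 23.0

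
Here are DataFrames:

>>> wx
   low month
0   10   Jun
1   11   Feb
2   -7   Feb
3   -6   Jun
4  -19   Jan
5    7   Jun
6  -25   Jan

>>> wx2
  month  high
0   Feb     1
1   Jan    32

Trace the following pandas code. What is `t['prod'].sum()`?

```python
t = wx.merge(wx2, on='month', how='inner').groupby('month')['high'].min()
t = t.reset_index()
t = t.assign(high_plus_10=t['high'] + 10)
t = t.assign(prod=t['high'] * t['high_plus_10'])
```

merge on 'month' (how='inner') → 4 rows:
   low month  high
0   11   Feb     1
1   -7   Feb     1
2  -19   Jan    32
3  -25   Jan    32
group by month, min of high:
month
Feb     1
Jan    32
Name: high, dtype: int64
reset_index():
  month  high
0   Feb     1
1   Jan    32
add column high_plus_10 = t['high'] + 10:
  month  high  high_plus_10
0   Feb     1            11
1   Jan    32            42
add column prod = t['high'] * t['high_plus_10']:
  month  high  high_plus_10  prod
0   Feb     1            11    11
1   Jan    32            42  1344
Taking the sum of column 'prod' gives 1355.

1355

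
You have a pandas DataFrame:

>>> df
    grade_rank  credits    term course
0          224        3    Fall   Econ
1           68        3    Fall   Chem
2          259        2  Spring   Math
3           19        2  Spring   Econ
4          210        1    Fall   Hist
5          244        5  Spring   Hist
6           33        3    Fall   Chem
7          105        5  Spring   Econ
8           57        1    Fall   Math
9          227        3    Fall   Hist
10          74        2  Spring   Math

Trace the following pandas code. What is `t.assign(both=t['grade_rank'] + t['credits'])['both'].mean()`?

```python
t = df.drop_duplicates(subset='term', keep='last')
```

drop duplicate term (keep=last):
    grade_rank  credits    term course
9          227        3    Fall   Hist
10          74        2  Spring   Math
add column both = t['grade_rank'] + t['credits']:
    grade_rank  credits    term course  both
9          227        3    Fall   Hist   230
10          74        2  Spring   Math    76
So mean() = 153.0.

153.0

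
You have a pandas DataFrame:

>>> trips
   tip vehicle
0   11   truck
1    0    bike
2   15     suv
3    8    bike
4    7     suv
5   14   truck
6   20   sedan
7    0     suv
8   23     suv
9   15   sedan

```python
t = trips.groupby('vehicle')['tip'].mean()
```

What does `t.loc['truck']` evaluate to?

12.5

group by vehicle, mean of tip:
vehicle
bike      4.00
sedan    17.50
suv      11.25
truck    12.50
Name: tip, dtype: float64
Then the value at index 'truck': 12.5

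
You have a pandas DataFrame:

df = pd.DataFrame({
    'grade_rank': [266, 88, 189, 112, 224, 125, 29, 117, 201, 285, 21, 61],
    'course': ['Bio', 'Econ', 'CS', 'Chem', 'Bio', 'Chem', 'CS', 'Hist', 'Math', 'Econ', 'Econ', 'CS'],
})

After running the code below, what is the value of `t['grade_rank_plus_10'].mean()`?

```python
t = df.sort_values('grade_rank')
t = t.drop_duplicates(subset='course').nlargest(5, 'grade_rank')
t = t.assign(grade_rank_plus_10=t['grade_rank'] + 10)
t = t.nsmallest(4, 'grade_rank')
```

124.75

sort by grade_rank:
    grade_rank course
10          21   Econ
6           29     CS
11          61     CS
1           88   Econ
3          112   Chem
7          117   Hist
5          125   Chem
2          189     CS
8          201   Math
4          224    Bio
0          266    Bio
9          285   Econ
drop duplicate course (keep=first):
    grade_rank course
10          21   Econ
6           29     CS
3          112   Chem
7          117   Hist
8          201   Math
4          224    Bio
take 5 rows with largest grade_rank:
   grade_rank course
4         224    Bio
8         201   Math
7         117   Hist
3         112   Chem
6          29     CS
add column grade_rank_plus_10 = t['grade_rank'] + 10:
   grade_rank course  grade_rank_plus_10
4         224    Bio                 234
8         201   Math                 211
7         117   Hist                 127
3         112   Chem                 122
6          29     CS                  39
take 4 rows with smallest grade_rank:
   grade_rank course  grade_rank_plus_10
6          29     CS                  39
3         112   Chem                 122
7         117   Hist                 127
8         201   Math                 211
mean of column 'grade_rank_plus_10' → 124.75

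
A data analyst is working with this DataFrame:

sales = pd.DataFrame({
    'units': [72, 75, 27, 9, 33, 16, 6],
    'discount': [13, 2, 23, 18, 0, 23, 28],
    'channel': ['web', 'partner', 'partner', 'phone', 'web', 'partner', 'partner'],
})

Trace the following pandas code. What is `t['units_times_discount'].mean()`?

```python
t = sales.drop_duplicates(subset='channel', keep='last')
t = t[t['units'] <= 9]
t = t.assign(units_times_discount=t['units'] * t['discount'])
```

drop duplicate channel (keep=last):
   units  discount  channel
3      9        18    phone
4     33         0      web
6      6        28  partner
filter rows where units <= 9:
   units  discount  channel
3      9        18    phone
6      6        28  partner
add column units_times_discount = t['units'] * t['discount']:
   units  discount  channel  units_times_discount
3      9        18    phone                   162
6      6        28  partner                   168

165.0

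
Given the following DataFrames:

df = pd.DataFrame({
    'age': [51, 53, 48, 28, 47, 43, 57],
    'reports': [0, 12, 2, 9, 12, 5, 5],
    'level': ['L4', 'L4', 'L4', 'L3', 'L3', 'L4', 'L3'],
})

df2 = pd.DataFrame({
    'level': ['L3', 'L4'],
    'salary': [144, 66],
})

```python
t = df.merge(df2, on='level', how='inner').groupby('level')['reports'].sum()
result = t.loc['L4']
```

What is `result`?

merge on 'level' (how='inner') → 7 rows:
   age  reports level  salary
0   51        0    L4      66
1   53       12    L4      66
2   48        2    L4      66
3   28        9    L3     144
4   47       12    L3     144
5   43        5    L4      66
6   57        5    L3     144
group by level, sum of reports:
level
L3    26
L4    19
Name: reports, dtype: int64
Hence 19.

19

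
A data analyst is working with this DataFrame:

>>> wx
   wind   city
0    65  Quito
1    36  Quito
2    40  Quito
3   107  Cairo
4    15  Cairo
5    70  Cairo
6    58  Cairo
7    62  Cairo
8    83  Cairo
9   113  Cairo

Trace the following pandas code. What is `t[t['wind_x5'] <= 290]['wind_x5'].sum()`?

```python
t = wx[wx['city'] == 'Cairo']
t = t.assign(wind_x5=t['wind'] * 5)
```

365

filter rows where city == 'Cairo':
   wind   city
3   107  Cairo
4    15  Cairo
5    70  Cairo
6    58  Cairo
7    62  Cairo
8    83  Cairo
9   113  Cairo
add column wind_x5 = t['wind'] * 5:
   wind   city  wind_x5
3   107  Cairo      535
4    15  Cairo       75
5    70  Cairo      350
6    58  Cairo      290
7    62  Cairo      310
8    83  Cairo      415
9   113  Cairo      565
filter rows where wind_x5 <= 290:
   wind   city  wind_x5
4    15  Cairo       75
6    58  Cairo      290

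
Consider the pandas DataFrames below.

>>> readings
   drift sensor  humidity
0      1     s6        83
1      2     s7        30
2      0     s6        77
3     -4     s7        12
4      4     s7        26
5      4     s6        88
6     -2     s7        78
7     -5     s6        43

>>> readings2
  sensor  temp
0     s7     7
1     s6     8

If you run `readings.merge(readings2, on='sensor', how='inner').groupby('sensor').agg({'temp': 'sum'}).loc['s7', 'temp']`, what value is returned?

merge on 'sensor' (how='inner') → 8 rows:
   drift sensor  humidity  temp
0      1     s6        83     8
1      2     s7        30     7
2      0     s6        77     8
3     -4     s7        12     7
4      4     s7        26     7
5      4     s6        88     8
6     -2     s7        78     7
7     -5     s6        43     8
group by sensor, sum of temp:
        temp
sensor      
s6        32
s7        28
Hence 28.

28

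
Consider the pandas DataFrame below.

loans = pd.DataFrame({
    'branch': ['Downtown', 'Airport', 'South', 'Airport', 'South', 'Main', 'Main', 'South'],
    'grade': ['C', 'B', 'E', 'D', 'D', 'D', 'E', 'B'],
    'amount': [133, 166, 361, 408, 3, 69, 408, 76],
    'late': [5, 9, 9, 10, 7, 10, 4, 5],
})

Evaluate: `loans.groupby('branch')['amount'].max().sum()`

1310

group by branch, max of amount:
branch
Airport     408
Downtown    133
Main        408
South       361
Name: amount, dtype: int64
So sum() = 1310.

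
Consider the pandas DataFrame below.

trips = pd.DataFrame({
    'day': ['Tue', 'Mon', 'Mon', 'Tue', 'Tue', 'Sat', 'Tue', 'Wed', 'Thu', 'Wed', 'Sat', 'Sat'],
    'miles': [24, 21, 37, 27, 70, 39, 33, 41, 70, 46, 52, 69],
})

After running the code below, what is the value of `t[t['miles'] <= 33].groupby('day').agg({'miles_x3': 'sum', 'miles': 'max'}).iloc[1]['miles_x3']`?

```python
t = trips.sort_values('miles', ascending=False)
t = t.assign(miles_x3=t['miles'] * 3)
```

sort by miles descending:
    day  miles
4   Tue     70
8   Thu     70
11  Sat     69
10  Sat     52
9   Wed     46
7   Wed     41
5   Sat     39
2   Mon     37
6   Tue     33
3   Tue     27
0   Tue     24
1   Mon     21
add column miles_x3 = t['miles'] * 3:
    day  miles  miles_x3
4   Tue     70       210
8   Thu     70       210
11  Sat     69       207
10  Sat     52       156
9   Wed     46       138
7   Wed     41       123
5   Sat     39       117
2   Mon     37       111
6   Tue     33        99
3   Tue     27        81
0   Tue     24        72
1   Mon     21        63
filter rows where miles <= 33:
   day  miles  miles_x3
6  Tue     33        99
3  Tue     27        81
0  Tue     24        72
1  Mon     21        63
group by day: sum(miles_x3), max(miles):
     miles_x3  miles
day                 
Mon        63     21
Tue       252     33

252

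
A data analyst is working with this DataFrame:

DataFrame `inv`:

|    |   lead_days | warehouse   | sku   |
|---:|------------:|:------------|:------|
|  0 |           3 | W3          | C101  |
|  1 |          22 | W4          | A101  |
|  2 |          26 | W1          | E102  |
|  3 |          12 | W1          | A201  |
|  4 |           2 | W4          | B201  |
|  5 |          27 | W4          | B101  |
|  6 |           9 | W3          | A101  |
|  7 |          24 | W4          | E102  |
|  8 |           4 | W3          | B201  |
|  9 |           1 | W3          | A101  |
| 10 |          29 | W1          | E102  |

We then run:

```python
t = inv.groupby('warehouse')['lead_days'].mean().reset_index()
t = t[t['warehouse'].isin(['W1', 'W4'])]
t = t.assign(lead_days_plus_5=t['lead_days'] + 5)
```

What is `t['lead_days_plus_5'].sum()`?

51.0833333333

group by warehouse, mean of lead_days:
warehouse
W1    22.333333
W3     4.250000
W4    18.750000
Name: lead_days, dtype: float64
reset_index():
  warehouse  lead_days
0        W1  22.333333
1        W3   4.250000
2        W4  18.750000
filter rows where warehouse in ['W1', 'W4']:
  warehouse  lead_days
0        W1  22.333333
2        W4  18.750000
add column lead_days_plus_5 = t['lead_days'] + 5:
  warehouse  lead_days  lead_days_plus_5
0        W1  22.333333         27.333333
2        W4  18.750000         23.750000
Reading off the sum of column 'lead_days_plus_5', we get 51.0833333333.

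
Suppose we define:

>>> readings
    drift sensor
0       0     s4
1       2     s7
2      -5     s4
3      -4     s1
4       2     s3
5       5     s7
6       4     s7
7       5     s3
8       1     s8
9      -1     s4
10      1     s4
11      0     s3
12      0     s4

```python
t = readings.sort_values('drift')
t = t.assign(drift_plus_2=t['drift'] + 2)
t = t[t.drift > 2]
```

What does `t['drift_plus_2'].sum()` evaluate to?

sort by drift:
    drift sensor
2      -5     s4
3      -4     s1
9      -1     s4
0       0     s4
11      0     s3
12      0     s4
8       1     s8
10      1     s4
1       2     s7
4       2     s3
6       4     s7
5       5     s7
7       5     s3
add column drift_plus_2 = t['drift'] + 2:
    drift sensor  drift_plus_2
2      -5     s4            -3
3      -4     s1            -2
9      -1     s4             1
0       0     s4             2
11      0     s3             2
12      0     s4             2
8       1     s8             3
10      1     s4             3
1       2     s7             4
4       2     s3             4
6       4     s7             6
5       5     s7             7
7       5     s3             7
filter rows where drift > 2:
   drift sensor  drift_plus_2
6      4     s7             6
5      5     s7             7
7      5     s3             7
So sum() = 20.

20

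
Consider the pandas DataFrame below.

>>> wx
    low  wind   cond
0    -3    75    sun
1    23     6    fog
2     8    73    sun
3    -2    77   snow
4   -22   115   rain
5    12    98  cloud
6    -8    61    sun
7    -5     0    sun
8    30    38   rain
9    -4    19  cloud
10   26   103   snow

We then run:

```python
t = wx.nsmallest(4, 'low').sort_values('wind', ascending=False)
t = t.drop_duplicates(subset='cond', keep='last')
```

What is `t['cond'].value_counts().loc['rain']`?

take 4 rows with smallest low:
   low  wind   cond
4  -22   115   rain
6   -8    61    sun
7   -5     0    sun
9   -4    19  cloud
sort by wind descending:
   low  wind   cond
4  -22   115   rain
6   -8    61    sun
9   -4    19  cloud
7   -5     0    sun
drop duplicate cond (keep=last):
   low  wind   cond
4  -22   115   rain
9   -4    19  cloud
7   -5     0    sun
value_counts of cond:
cond
rain     1
cloud    1
sun      1
Name: count, dtype: int64
Reading off the value at index 'rain', we get 1.

1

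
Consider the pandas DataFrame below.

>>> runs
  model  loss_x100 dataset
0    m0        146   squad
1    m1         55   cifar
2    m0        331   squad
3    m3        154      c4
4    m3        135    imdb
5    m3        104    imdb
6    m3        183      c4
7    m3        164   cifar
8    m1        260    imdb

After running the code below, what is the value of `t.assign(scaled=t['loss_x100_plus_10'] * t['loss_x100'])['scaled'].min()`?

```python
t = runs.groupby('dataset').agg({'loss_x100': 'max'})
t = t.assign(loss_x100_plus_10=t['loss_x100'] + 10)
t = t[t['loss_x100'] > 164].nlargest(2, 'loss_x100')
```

70200

group by dataset, max of loss_x100:
         loss_x100
dataset           
c4             183
cifar          164
imdb           260
squad          331
add column loss_x100_plus_10 = t['loss_x100'] + 10:
         loss_x100  loss_x100_plus_10
dataset                              
c4             183                193
cifar          164                174
imdb           260                270
squad          331                341
filter rows where loss_x100 > 164:
         loss_x100  loss_x100_plus_10
dataset                              
c4             183                193
imdb           260                270
squad          331                341
take 2 rows with largest loss_x100:
         loss_x100  loss_x100_plus_10
dataset                              
squad          331                341
imdb           260                270
add column scaled = t['loss_x100_plus_10'] * t['loss_x100']:
         loss_x100  loss_x100_plus_10  scaled
dataset                                      
squad          331                341  112871
imdb           260                270   70200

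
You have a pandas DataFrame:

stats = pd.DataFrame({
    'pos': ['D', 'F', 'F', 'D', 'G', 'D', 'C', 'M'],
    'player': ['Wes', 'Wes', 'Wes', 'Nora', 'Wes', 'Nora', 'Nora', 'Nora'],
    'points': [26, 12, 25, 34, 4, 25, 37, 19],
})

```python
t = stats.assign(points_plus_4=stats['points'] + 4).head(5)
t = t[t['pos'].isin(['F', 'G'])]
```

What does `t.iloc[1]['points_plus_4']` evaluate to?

29

add column points_plus_4 = stats['points'] + 4:
  pos player  points  points_plus_4
0   D    Wes      26             30
1   F    Wes      12             16
2   F    Wes      25             29
3   D   Nora      34             38
4   G    Wes       4              8
5   D   Nora      25             29
6   C   Nora      37             41
7   M   Nora      19             23
take first 5 rows:
  pos player  points  points_plus_4
0   D    Wes      26             30
1   F    Wes      12             16
2   F    Wes      25             29
3   D   Nora      34             38
4   G    Wes       4              8
filter rows where pos in ['F', 'G']:
  pos player  points  points_plus_4
1   F    Wes      12             16
2   F    Wes      25             29
4   G    Wes       4              8
Then the value at position 1, column 'points_plus_4': 29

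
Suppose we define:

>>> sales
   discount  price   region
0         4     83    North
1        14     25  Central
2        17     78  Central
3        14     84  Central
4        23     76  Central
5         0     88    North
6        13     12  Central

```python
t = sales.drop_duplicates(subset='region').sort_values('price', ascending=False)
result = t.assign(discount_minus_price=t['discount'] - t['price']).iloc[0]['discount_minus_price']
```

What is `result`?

drop duplicate region (keep=first):
   discount  price   region
0         4     83    North
1        14     25  Central
sort by price descending:
   discount  price   region
0         4     83    North
1        14     25  Central
add column discount_minus_price = t['discount'] - t['price']:
   discount  price   region  discount_minus_price
0         4     83    North                   -79
1        14     25  Central                   -11
Reading off the value at position 0, column 'discount_minus_price', we get -79.

-79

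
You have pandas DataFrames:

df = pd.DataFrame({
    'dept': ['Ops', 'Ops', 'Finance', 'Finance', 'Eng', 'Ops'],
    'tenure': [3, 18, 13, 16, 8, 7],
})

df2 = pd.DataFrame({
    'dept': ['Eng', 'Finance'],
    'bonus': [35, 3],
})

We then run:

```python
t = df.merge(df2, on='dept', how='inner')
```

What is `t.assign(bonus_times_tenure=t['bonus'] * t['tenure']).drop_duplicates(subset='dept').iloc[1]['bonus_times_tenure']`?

280

merge on 'dept' (how='inner') → 3 rows:
      dept  tenure  bonus
0  Finance      13      3
1  Finance      16      3
2      Eng       8     35
add column bonus_times_tenure = t['bonus'] * t['tenure']:
      dept  tenure  bonus  bonus_times_tenure
0  Finance      13      3                  39
1  Finance      16      3                  48
2      Eng       8     35                 280
drop duplicate dept (keep=first):
      dept  tenure  bonus  bonus_times_tenure
0  Finance      13      3                  39
2      Eng       8     35                 280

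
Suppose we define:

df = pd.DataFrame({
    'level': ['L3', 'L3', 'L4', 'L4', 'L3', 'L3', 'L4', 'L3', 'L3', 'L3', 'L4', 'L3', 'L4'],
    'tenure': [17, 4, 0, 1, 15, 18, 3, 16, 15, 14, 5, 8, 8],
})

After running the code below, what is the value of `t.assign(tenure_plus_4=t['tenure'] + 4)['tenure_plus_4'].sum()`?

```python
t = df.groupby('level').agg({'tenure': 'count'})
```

21

group by level, count of tenure:
       tenure
level        
L3          8
L4          5
add column tenure_plus_4 = t['tenure'] + 4:
       tenure  tenure_plus_4
level                       
L3          8             12
L4          5              9
sum of column 'tenure_plus_4' → 21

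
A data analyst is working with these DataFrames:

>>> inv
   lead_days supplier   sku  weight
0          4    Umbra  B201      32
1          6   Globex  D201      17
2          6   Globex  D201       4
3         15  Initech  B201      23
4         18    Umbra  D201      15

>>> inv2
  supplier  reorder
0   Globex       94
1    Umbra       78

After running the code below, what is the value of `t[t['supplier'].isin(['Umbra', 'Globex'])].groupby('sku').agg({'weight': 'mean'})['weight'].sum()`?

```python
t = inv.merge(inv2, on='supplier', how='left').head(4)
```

42.5

merge on 'supplier' (how='left') → 5 rows:
   lead_days supplier   sku  weight  reorder
0          4    Umbra  B201      32     78.0
1          6   Globex  D201      17     94.0
2          6   Globex  D201       4     94.0
3         15  Initech  B201      23      NaN
4         18    Umbra  D201      15     78.0
take first 4 rows:
   lead_days supplier   sku  weight  reorder
0          4    Umbra  B201      32     78.0
1          6   Globex  D201      17     94.0
2          6   Globex  D201       4     94.0
3         15  Initech  B201      23      NaN
filter rows where supplier in ['Umbra', 'Globex']:
   lead_days supplier   sku  weight  reorder
0          4    Umbra  B201      32     78.0
1          6   Globex  D201      17     94.0
2          6   Globex  D201       4     94.0
group by sku, mean of weight:
      weight
sku         
B201    32.0
D201    10.5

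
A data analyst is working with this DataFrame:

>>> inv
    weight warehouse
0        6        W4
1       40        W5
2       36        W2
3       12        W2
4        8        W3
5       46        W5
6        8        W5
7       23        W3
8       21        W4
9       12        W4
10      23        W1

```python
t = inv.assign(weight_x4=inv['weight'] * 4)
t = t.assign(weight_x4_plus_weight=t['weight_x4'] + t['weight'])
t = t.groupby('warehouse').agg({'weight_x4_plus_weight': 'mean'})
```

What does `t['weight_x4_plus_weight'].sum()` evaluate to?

534.166666667

add column weight_x4 = inv['weight'] * 4:
    weight warehouse  weight_x4
0        6        W4         24
1       40        W5        160
2       36        W2        144
3       12        W2         48
4        8        W3         32
5       46        W5        184
6        8        W5         32
7       23        W3         92
8       21        W4         84
9       12        W4         48
10      23        W1         92
add column weight_x4_plus_weight = t['weight_x4'] + t['weight']:
    weight warehouse  weight_x4  weight_x4_plus_weight
0        6        W4         24                     30
1       40        W5        160                    200
2       36        W2        144                    180
3       12        W2         48                     60
4        8        W3         32                     40
5       46        W5        184                    230
6        8        W5         32                     40
7       23        W3         92                    115
8       21        W4         84                    105
9       12        W4         48                     60
10      23        W1         92                    115
group by warehouse, mean of weight_x4_plus_weight:
           weight_x4_plus_weight
warehouse                       
W1                    115.000000
W2                    120.000000
W3                     77.500000
W4                     65.000000
W5                    156.666667
Taking the sum of column 'weight_x4_plus_weight' gives 534.166666667.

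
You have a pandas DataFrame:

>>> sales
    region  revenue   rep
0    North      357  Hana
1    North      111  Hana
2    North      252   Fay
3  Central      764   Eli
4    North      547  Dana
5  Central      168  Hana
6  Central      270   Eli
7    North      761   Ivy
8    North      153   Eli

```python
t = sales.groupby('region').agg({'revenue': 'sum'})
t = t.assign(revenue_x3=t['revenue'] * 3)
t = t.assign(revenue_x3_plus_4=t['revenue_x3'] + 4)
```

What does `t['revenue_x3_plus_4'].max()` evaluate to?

6547

group by region, sum of revenue:
         revenue
region          
Central     1202
North       2181
add column revenue_x3 = t['revenue'] * 3:
         revenue  revenue_x3
region                      
Central     1202        3606
North       2181        6543
add column revenue_x3_plus_4 = t['revenue_x3'] + 4:
         revenue  revenue_x3  revenue_x3_plus_4
region                                         
Central     1202        3606               3610
North       2181        6543               6547
max of column 'revenue_x3_plus_4' → 6547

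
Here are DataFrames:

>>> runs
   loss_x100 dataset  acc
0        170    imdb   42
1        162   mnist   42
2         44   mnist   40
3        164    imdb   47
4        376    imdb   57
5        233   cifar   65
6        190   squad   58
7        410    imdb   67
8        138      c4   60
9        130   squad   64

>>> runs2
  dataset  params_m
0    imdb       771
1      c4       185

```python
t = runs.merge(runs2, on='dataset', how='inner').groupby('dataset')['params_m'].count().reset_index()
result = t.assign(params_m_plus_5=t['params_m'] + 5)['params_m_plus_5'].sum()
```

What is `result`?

15

merge on 'dataset' (how='inner') → 5 rows:
   loss_x100 dataset  acc  params_m
0        170    imdb   42       771
1        164    imdb   47       771
2        376    imdb   57       771
3        410    imdb   67       771
4        138      c4   60       185
group by dataset, count of params_m:
dataset
c4      1
imdb    4
Name: params_m, dtype: int64
reset_index():
  dataset  params_m
0      c4         1
1    imdb         4
add column params_m_plus_5 = t['params_m'] + 5:
  dataset  params_m  params_m_plus_5
0      c4         1                6
1    imdb         4                9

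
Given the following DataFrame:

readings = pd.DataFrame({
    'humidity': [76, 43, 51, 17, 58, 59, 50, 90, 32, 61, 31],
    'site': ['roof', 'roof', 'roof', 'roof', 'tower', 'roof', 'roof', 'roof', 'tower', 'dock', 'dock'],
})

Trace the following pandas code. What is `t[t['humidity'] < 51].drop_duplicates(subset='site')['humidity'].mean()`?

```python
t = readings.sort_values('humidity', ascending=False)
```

37.6666666667

sort by humidity descending:
    humidity   site
7         90   roof
0         76   roof
9         61   dock
5         59   roof
4         58  tower
2         51   roof
6         50   roof
1         43   roof
8         32  tower
10        31   dock
3         17   roof
filter rows where humidity < 51:
    humidity   site
6         50   roof
1         43   roof
8         32  tower
10        31   dock
3         17   roof
drop duplicate site (keep=first):
    humidity   site
6         50   roof
8         32  tower
10        31   dock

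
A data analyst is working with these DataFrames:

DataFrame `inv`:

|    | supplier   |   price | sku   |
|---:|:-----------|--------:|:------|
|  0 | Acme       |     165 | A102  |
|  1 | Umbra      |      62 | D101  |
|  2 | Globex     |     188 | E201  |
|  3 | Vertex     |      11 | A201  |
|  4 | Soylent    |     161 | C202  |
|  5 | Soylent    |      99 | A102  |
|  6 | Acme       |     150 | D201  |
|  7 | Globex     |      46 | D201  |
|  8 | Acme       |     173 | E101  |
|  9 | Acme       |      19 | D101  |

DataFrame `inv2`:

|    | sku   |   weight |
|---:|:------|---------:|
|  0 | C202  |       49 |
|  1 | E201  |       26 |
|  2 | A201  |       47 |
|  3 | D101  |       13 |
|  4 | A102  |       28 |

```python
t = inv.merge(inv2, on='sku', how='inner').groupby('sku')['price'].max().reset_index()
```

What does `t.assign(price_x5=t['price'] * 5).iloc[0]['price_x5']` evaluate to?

merge on 'sku' (how='inner') → 7 rows:
  supplier  price   sku  weight
0     Acme    165  A102      28
1    Umbra     62  D101      13
2   Globex    188  E201      26
3   Vertex     11  A201      47
4  Soylent    161  C202      49
5  Soylent     99  A102      28
6     Acme     19  D101      13
group by sku, max of price:
sku
A102    165
A201     11
C202    161
D101     62
E201    188
Name: price, dtype: int64
reset_index():
    sku  price
0  A102    165
1  A201     11
2  C202    161
3  D101     62
4  E201    188
add column price_x5 = t['price'] * 5:
    sku  price  price_x5
0  A102    165       825
1  A201     11        55
2  C202    161       805
3  D101     62       310
4  E201    188       940
Then the value at position 0, column 'price_x5': 825

825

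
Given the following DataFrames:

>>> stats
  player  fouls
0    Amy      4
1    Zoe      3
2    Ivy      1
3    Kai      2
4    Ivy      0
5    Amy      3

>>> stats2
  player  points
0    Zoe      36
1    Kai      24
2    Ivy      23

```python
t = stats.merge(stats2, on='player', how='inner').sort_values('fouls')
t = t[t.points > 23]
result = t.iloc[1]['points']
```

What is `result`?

36

merge on 'player' (how='inner') → 4 rows:
  player  fouls  points
0    Zoe      3      36
1    Ivy      1      23
2    Kai      2      24
3    Ivy      0      23
sort by fouls:
  player  fouls  points
3    Ivy      0      23
1    Ivy      1      23
2    Kai      2      24
0    Zoe      3      36
filter rows where points > 23:
  player  fouls  points
2    Kai      2      24
0    Zoe      3      36
Then the value at position 1, column 'points': 36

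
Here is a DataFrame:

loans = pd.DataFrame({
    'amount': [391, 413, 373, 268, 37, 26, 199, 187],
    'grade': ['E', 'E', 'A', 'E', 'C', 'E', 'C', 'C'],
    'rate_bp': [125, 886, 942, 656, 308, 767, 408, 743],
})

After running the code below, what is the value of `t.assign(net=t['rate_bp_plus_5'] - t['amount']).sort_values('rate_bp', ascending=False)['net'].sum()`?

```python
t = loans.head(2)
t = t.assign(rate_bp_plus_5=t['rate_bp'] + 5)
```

take first 2 rows:
   amount grade  rate_bp
0     391     E      125
1     413     E      886
add column rate_bp_plus_5 = t['rate_bp'] + 5:
   amount grade  rate_bp  rate_bp_plus_5
0     391     E      125             130
1     413     E      886             891
add column net = t['rate_bp_plus_5'] - t['amount']:
   amount grade  rate_bp  rate_bp_plus_5  net
0     391     E      125             130 -261
1     413     E      886             891  478
sort by rate_bp descending:
   amount grade  rate_bp  rate_bp_plus_5  net
1     413     E      886             891  478
0     391     E      125             130 -261
Then the sum of column 'net': 217

217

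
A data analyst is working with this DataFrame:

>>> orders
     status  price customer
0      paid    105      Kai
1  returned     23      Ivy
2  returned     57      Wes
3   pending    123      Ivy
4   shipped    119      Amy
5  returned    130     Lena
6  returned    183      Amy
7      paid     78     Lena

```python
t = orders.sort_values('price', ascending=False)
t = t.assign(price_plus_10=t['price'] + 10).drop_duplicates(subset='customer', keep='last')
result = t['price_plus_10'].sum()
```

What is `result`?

432

sort by price descending:
     status  price customer
6  returned    183      Amy
5  returned    130     Lena
3   pending    123      Ivy
4   shipped    119      Amy
0      paid    105      Kai
7      paid     78     Lena
2  returned     57      Wes
1  returned     23      Ivy
add column price_plus_10 = t['price'] + 10:
     status  price customer  price_plus_10
6  returned    183      Amy            193
5  returned    130     Lena            140
3   pending    123      Ivy            133
4   shipped    119      Amy            129
0      paid    105      Kai            115
7      paid     78     Lena             88
2  returned     57      Wes             67
1  returned     23      Ivy             33
drop duplicate customer (keep=last):
     status  price customer  price_plus_10
4   shipped    119      Amy            129
0      paid    105      Kai            115
7      paid     78     Lena             88
2  returned     57      Wes             67
1  returned     23      Ivy             33
Finally, sum of column 'price_plus_10' = 432.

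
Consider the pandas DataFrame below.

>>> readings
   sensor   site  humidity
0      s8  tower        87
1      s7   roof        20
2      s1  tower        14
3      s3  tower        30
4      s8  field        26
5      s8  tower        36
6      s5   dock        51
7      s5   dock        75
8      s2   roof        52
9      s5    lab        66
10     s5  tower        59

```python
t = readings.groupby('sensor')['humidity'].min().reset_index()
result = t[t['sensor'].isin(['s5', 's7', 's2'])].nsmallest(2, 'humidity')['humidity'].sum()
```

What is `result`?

71

group by sensor, min of humidity:
sensor
s1    14
s2    52
s3    30
s5    51
s7    20
s8    26
Name: humidity, dtype: int64
reset_index():
  sensor  humidity
0     s1        14
1     s2        52
2     s3        30
3     s5        51
4     s7        20
5     s8        26
filter rows where sensor in ['s5', 's7', 's2']:
  sensor  humidity
1     s2        52
3     s5        51
4     s7        20
take 2 rows with smallest humidity:
  sensor  humidity
4     s7        20
3     s5        51
Taking the sum of column 'humidity' gives 71.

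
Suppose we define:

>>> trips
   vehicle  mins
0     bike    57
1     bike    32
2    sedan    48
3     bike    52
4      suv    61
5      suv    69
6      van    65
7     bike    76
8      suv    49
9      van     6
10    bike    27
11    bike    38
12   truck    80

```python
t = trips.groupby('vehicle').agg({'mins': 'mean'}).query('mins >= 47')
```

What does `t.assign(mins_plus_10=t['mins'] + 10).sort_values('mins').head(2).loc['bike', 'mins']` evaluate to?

group by vehicle, mean of mins:
              mins
vehicle           
bike     47.000000
sedan    48.000000
suv      59.666667
truck    80.000000
van      35.500000
filter rows where mins >= 47:
              mins
vehicle           
bike     47.000000
sedan    48.000000
suv      59.666667
truck    80.000000
add column mins_plus_10 = t['mins'] + 10:
              mins  mins_plus_10
vehicle                         
bike     47.000000     57.000000
sedan    48.000000     58.000000
suv      59.666667     69.666667
truck    80.000000     90.000000
sort by mins:
              mins  mins_plus_10
vehicle                         
bike     47.000000     57.000000
sedan    48.000000     58.000000
suv      59.666667     69.666667
truck    80.000000     90.000000
take first 2 rows:
         mins  mins_plus_10
vehicle                    
bike     47.0          57.0
sedan    48.0          58.0
Taking the value at row 'bike', column 'mins' gives 47.0.

47.0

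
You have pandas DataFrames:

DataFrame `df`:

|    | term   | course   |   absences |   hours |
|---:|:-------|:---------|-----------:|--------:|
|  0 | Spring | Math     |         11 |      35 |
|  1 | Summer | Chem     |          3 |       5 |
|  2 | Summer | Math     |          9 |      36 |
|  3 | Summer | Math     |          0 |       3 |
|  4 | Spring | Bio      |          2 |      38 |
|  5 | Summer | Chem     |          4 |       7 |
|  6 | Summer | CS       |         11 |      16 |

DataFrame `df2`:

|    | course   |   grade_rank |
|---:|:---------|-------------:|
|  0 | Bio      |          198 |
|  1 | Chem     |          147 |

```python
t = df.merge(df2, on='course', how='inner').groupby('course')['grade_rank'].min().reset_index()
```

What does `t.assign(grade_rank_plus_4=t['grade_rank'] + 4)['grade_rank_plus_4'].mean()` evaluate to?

176.5

merge on 'course' (how='inner') → 3 rows:
     term course  absences  hours  grade_rank
0  Summer   Chem         3      5         147
1  Spring    Bio         2     38         198
2  Summer   Chem         4      7         147
group by course, min of grade_rank:
course
Bio     198
Chem    147
Name: grade_rank, dtype: int64
reset_index():
  course  grade_rank
0    Bio         198
1   Chem         147
add column grade_rank_plus_4 = t['grade_rank'] + 4:
  course  grade_rank  grade_rank_plus_4
0    Bio         198                202
1   Chem         147                151
Hence 176.5.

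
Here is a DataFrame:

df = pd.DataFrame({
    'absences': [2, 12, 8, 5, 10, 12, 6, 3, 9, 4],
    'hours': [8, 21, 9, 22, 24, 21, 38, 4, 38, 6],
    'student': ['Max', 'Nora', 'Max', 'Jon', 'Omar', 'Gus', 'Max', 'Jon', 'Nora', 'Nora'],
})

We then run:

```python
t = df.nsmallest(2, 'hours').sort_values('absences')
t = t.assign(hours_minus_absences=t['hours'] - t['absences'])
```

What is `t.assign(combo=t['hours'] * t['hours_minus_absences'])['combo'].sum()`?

16

take 2 rows with smallest hours:
   absences  hours student
7         3      4     Jon
9         4      6    Nora
sort by absences:
   absences  hours student
7         3      4     Jon
9         4      6    Nora
add column hours_minus_absences = t['hours'] - t['absences']:
   absences  hours student  hours_minus_absences
7         3      4     Jon                     1
9         4      6    Nora                     2
add column combo = t['hours'] * t['hours_minus_absences']:
   absences  hours student  hours_minus_absences  combo
7         3      4     Jon                     1      4
9         4      6    Nora                     2     12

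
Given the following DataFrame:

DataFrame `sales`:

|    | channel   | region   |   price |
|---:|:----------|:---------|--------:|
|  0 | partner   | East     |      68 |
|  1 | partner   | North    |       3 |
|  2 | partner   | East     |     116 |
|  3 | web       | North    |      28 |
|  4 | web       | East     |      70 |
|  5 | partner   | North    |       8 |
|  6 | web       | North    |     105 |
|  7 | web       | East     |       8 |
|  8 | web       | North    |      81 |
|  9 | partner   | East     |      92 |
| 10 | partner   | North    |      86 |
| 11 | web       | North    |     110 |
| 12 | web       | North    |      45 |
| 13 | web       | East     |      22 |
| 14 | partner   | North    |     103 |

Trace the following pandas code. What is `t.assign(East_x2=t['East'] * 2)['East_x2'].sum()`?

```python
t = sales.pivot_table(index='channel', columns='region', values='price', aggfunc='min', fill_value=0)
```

pivot: rows=channel, cols=region, min(price):
region   East  North
channel             
partner    68      3
web         8     28
add column East_x2 = t['East'] * 2:
region   East  North  East_x2
channel                      
partner    68      3      136
web         8     28       16
sum of column 'East_x2' → 152

152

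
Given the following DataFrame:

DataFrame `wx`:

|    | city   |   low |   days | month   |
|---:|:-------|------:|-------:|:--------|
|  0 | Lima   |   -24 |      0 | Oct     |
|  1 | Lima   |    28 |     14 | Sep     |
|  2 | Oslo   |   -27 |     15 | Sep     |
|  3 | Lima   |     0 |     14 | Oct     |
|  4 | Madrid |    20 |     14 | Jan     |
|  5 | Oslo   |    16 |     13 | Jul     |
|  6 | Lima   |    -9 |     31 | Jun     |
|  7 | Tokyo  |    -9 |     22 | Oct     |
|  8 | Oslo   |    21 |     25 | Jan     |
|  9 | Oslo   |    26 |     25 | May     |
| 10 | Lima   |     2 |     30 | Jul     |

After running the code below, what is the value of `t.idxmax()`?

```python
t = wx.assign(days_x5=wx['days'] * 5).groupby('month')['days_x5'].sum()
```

add column days_x5 = wx['days'] * 5:
      city  low  days month  days_x5
0     Lima  -24     0   Oct        0
1     Lima   28    14   Sep       70
2     Oslo  -27    15   Sep       75
3     Lima    0    14   Oct       70
4   Madrid   20    14   Jan       70
5     Oslo   16    13   Jul       65
6     Lima   -9    31   Jun      155
7    Tokyo   -9    22   Oct      110
8     Oslo   21    25   Jan      125
9     Oslo   26    25   May      125
10    Lima    2    30   Jul      150
group by month, sum of days_x5:
month
Jan    195
Jul    215
Jun    155
May    125
Oct    180
Sep    145
Name: days_x5, dtype: int64
Reading off the label with the largest value, we get Jul.

Jul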